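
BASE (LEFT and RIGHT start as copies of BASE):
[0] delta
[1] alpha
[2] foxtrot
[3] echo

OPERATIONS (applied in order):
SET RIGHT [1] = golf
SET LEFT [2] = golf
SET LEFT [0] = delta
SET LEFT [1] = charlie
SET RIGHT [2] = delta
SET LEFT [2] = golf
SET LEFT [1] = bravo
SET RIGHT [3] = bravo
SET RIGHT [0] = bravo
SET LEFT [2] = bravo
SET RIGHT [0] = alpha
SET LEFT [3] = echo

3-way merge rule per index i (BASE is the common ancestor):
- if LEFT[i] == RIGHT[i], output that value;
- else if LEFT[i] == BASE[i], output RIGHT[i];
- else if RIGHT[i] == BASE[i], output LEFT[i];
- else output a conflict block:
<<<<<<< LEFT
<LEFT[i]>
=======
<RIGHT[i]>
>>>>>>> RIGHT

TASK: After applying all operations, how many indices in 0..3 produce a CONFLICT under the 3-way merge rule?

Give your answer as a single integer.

Answer: 2

Derivation:
Final LEFT:  [delta, bravo, bravo, echo]
Final RIGHT: [alpha, golf, delta, bravo]
i=0: L=delta=BASE, R=alpha -> take RIGHT -> alpha
i=1: BASE=alpha L=bravo R=golf all differ -> CONFLICT
i=2: BASE=foxtrot L=bravo R=delta all differ -> CONFLICT
i=3: L=echo=BASE, R=bravo -> take RIGHT -> bravo
Conflict count: 2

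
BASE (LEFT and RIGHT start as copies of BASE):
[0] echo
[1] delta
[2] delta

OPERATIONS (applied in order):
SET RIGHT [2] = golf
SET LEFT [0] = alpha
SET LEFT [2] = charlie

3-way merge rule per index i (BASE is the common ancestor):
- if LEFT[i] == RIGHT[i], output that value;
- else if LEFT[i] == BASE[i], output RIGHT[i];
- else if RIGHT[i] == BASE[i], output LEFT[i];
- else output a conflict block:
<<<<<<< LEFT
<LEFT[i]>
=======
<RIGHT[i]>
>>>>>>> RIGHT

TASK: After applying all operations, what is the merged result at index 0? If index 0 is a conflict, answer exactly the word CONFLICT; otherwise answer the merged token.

Final LEFT:  [alpha, delta, charlie]
Final RIGHT: [echo, delta, golf]
i=0: L=alpha, R=echo=BASE -> take LEFT -> alpha
i=1: L=delta R=delta -> agree -> delta
i=2: BASE=delta L=charlie R=golf all differ -> CONFLICT
Index 0 -> alpha

Answer: alpha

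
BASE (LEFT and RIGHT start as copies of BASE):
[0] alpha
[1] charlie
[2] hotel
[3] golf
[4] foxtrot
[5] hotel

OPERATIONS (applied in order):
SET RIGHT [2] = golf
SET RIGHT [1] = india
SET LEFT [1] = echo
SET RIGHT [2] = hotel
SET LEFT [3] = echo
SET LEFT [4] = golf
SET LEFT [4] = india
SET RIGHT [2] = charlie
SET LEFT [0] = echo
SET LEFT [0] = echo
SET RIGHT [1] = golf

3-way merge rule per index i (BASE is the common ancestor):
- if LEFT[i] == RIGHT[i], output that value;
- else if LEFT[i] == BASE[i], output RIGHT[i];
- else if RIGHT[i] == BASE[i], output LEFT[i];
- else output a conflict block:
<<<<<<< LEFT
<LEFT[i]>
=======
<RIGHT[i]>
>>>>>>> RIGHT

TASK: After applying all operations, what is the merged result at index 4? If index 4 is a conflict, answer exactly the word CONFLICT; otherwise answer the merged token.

Final LEFT:  [echo, echo, hotel, echo, india, hotel]
Final RIGHT: [alpha, golf, charlie, golf, foxtrot, hotel]
i=0: L=echo, R=alpha=BASE -> take LEFT -> echo
i=1: BASE=charlie L=echo R=golf all differ -> CONFLICT
i=2: L=hotel=BASE, R=charlie -> take RIGHT -> charlie
i=3: L=echo, R=golf=BASE -> take LEFT -> echo
i=4: L=india, R=foxtrot=BASE -> take LEFT -> india
i=5: L=hotel R=hotel -> agree -> hotel
Index 4 -> india

Answer: india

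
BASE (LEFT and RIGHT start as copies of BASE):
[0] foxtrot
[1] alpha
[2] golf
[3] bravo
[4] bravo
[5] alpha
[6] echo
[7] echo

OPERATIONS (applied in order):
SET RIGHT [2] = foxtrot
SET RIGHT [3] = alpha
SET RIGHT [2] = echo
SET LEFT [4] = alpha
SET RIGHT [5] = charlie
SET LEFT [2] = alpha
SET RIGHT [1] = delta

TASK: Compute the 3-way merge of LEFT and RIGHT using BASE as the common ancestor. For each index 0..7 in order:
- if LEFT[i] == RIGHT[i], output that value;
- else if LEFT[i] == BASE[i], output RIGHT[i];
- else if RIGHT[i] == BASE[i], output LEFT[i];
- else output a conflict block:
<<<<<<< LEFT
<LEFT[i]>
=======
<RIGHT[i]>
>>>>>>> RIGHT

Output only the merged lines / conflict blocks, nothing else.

Final LEFT:  [foxtrot, alpha, alpha, bravo, alpha, alpha, echo, echo]
Final RIGHT: [foxtrot, delta, echo, alpha, bravo, charlie, echo, echo]
i=0: L=foxtrot R=foxtrot -> agree -> foxtrot
i=1: L=alpha=BASE, R=delta -> take RIGHT -> delta
i=2: BASE=golf L=alpha R=echo all differ -> CONFLICT
i=3: L=bravo=BASE, R=alpha -> take RIGHT -> alpha
i=4: L=alpha, R=bravo=BASE -> take LEFT -> alpha
i=5: L=alpha=BASE, R=charlie -> take RIGHT -> charlie
i=6: L=echo R=echo -> agree -> echo
i=7: L=echo R=echo -> agree -> echo

Answer: foxtrot
delta
<<<<<<< LEFT
alpha
=======
echo
>>>>>>> RIGHT
alpha
alpha
charlie
echo
echo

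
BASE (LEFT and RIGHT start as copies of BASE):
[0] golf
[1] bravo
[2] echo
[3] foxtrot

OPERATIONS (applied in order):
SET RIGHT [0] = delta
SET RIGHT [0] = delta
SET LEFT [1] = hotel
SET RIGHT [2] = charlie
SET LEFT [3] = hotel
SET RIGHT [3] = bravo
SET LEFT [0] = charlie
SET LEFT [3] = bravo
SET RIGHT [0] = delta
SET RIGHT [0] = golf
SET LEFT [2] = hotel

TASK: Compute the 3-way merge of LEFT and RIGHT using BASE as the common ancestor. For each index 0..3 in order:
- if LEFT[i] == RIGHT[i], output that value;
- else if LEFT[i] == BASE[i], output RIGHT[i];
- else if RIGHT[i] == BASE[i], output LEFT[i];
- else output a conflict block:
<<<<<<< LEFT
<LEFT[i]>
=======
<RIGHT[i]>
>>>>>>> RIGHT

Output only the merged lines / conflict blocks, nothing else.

Answer: charlie
hotel
<<<<<<< LEFT
hotel
=======
charlie
>>>>>>> RIGHT
bravo

Derivation:
Final LEFT:  [charlie, hotel, hotel, bravo]
Final RIGHT: [golf, bravo, charlie, bravo]
i=0: L=charlie, R=golf=BASE -> take LEFT -> charlie
i=1: L=hotel, R=bravo=BASE -> take LEFT -> hotel
i=2: BASE=echo L=hotel R=charlie all differ -> CONFLICT
i=3: L=bravo R=bravo -> agree -> bravo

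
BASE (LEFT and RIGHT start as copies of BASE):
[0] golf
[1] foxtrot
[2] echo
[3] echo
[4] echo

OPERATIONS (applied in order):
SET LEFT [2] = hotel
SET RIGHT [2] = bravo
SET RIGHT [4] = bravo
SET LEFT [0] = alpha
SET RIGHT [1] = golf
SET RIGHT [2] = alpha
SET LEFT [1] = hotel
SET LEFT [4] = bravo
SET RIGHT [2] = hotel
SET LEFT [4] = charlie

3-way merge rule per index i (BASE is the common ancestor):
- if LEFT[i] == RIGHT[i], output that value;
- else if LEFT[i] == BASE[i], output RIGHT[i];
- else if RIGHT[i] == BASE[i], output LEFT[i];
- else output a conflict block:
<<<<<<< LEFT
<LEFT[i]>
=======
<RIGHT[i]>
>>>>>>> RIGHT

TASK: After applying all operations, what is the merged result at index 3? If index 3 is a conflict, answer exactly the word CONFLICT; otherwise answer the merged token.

Answer: echo

Derivation:
Final LEFT:  [alpha, hotel, hotel, echo, charlie]
Final RIGHT: [golf, golf, hotel, echo, bravo]
i=0: L=alpha, R=golf=BASE -> take LEFT -> alpha
i=1: BASE=foxtrot L=hotel R=golf all differ -> CONFLICT
i=2: L=hotel R=hotel -> agree -> hotel
i=3: L=echo R=echo -> agree -> echo
i=4: BASE=echo L=charlie R=bravo all differ -> CONFLICT
Index 3 -> echo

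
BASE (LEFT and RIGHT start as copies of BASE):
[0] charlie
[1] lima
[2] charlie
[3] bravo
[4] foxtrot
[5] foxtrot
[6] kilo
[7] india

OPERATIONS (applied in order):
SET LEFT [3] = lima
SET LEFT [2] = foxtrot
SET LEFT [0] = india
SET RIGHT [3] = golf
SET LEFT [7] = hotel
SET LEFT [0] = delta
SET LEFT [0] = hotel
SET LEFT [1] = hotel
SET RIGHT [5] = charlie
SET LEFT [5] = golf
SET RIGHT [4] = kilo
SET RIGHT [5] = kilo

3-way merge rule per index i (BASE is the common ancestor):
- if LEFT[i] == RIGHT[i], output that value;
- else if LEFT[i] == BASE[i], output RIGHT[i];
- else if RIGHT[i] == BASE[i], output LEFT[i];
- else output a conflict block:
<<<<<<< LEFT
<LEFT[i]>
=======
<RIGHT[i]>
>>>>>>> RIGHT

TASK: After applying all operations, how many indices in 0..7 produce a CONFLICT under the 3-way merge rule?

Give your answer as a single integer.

Answer: 2

Derivation:
Final LEFT:  [hotel, hotel, foxtrot, lima, foxtrot, golf, kilo, hotel]
Final RIGHT: [charlie, lima, charlie, golf, kilo, kilo, kilo, india]
i=0: L=hotel, R=charlie=BASE -> take LEFT -> hotel
i=1: L=hotel, R=lima=BASE -> take LEFT -> hotel
i=2: L=foxtrot, R=charlie=BASE -> take LEFT -> foxtrot
i=3: BASE=bravo L=lima R=golf all differ -> CONFLICT
i=4: L=foxtrot=BASE, R=kilo -> take RIGHT -> kilo
i=5: BASE=foxtrot L=golf R=kilo all differ -> CONFLICT
i=6: L=kilo R=kilo -> agree -> kilo
i=7: L=hotel, R=india=BASE -> take LEFT -> hotel
Conflict count: 2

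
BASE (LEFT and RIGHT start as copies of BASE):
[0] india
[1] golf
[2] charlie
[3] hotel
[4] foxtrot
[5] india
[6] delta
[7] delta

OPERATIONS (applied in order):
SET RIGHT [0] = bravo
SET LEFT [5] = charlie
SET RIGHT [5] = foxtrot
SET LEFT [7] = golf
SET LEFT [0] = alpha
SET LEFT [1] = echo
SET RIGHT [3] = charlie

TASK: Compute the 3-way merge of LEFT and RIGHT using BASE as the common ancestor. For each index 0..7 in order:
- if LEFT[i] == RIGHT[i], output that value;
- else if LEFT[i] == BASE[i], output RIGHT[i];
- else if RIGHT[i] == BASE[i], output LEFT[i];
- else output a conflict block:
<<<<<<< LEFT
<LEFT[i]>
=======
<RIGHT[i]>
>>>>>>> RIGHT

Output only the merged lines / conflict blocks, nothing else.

Final LEFT:  [alpha, echo, charlie, hotel, foxtrot, charlie, delta, golf]
Final RIGHT: [bravo, golf, charlie, charlie, foxtrot, foxtrot, delta, delta]
i=0: BASE=india L=alpha R=bravo all differ -> CONFLICT
i=1: L=echo, R=golf=BASE -> take LEFT -> echo
i=2: L=charlie R=charlie -> agree -> charlie
i=3: L=hotel=BASE, R=charlie -> take RIGHT -> charlie
i=4: L=foxtrot R=foxtrot -> agree -> foxtrot
i=5: BASE=india L=charlie R=foxtrot all differ -> CONFLICT
i=6: L=delta R=delta -> agree -> delta
i=7: L=golf, R=delta=BASE -> take LEFT -> golf

Answer: <<<<<<< LEFT
alpha
=======
bravo
>>>>>>> RIGHT
echo
charlie
charlie
foxtrot
<<<<<<< LEFT
charlie
=======
foxtrot
>>>>>>> RIGHT
delta
golf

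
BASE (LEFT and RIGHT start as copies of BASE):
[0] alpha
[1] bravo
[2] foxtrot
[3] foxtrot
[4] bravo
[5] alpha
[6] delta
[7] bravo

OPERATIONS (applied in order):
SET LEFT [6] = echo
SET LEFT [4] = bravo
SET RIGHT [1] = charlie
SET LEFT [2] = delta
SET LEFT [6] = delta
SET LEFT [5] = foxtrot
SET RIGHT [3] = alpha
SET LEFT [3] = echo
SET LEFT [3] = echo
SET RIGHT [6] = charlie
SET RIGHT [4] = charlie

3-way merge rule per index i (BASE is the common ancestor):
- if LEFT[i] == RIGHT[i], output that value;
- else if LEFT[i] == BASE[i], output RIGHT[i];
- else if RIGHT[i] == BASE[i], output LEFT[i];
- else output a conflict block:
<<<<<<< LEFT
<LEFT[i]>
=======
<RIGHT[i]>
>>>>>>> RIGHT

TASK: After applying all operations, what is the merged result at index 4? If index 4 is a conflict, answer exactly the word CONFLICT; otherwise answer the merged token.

Final LEFT:  [alpha, bravo, delta, echo, bravo, foxtrot, delta, bravo]
Final RIGHT: [alpha, charlie, foxtrot, alpha, charlie, alpha, charlie, bravo]
i=0: L=alpha R=alpha -> agree -> alpha
i=1: L=bravo=BASE, R=charlie -> take RIGHT -> charlie
i=2: L=delta, R=foxtrot=BASE -> take LEFT -> delta
i=3: BASE=foxtrot L=echo R=alpha all differ -> CONFLICT
i=4: L=bravo=BASE, R=charlie -> take RIGHT -> charlie
i=5: L=foxtrot, R=alpha=BASE -> take LEFT -> foxtrot
i=6: L=delta=BASE, R=charlie -> take RIGHT -> charlie
i=7: L=bravo R=bravo -> agree -> bravo
Index 4 -> charlie

Answer: charlie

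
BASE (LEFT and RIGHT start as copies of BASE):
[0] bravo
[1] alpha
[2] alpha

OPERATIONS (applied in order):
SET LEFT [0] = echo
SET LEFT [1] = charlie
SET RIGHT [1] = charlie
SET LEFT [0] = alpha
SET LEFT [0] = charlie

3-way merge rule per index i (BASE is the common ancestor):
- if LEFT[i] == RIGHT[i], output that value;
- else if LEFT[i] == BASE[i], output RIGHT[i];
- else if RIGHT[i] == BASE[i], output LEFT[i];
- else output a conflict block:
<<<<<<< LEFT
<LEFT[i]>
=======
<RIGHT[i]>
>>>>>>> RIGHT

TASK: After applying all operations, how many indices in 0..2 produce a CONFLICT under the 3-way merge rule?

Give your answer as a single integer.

Answer: 0

Derivation:
Final LEFT:  [charlie, charlie, alpha]
Final RIGHT: [bravo, charlie, alpha]
i=0: L=charlie, R=bravo=BASE -> take LEFT -> charlie
i=1: L=charlie R=charlie -> agree -> charlie
i=2: L=alpha R=alpha -> agree -> alpha
Conflict count: 0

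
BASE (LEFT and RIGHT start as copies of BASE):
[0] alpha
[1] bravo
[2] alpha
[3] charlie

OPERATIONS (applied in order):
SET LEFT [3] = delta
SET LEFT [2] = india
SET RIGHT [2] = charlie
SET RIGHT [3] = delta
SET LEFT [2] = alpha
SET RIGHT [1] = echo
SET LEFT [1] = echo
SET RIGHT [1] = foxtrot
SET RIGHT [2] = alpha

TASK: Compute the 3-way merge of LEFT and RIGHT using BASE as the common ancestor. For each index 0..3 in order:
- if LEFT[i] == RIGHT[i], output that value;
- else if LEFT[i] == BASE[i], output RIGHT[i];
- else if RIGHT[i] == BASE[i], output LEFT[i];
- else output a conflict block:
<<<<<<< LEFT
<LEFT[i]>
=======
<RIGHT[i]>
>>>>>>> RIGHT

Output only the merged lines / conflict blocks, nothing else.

Final LEFT:  [alpha, echo, alpha, delta]
Final RIGHT: [alpha, foxtrot, alpha, delta]
i=0: L=alpha R=alpha -> agree -> alpha
i=1: BASE=bravo L=echo R=foxtrot all differ -> CONFLICT
i=2: L=alpha R=alpha -> agree -> alpha
i=3: L=delta R=delta -> agree -> delta

Answer: alpha
<<<<<<< LEFT
echo
=======
foxtrot
>>>>>>> RIGHT
alpha
delta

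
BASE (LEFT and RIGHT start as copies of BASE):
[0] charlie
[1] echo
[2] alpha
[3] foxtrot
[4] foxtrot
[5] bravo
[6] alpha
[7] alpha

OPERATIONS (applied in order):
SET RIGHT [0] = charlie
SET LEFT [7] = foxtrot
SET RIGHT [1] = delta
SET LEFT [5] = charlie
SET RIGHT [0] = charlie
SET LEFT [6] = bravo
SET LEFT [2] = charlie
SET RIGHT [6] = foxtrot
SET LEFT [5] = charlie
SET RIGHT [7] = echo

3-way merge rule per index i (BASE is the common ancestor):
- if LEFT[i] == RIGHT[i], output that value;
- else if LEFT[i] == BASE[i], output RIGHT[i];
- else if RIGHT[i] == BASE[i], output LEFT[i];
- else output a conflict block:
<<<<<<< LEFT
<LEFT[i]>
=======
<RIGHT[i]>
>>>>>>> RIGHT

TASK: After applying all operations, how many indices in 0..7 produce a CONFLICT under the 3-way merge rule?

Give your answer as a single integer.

Answer: 2

Derivation:
Final LEFT:  [charlie, echo, charlie, foxtrot, foxtrot, charlie, bravo, foxtrot]
Final RIGHT: [charlie, delta, alpha, foxtrot, foxtrot, bravo, foxtrot, echo]
i=0: L=charlie R=charlie -> agree -> charlie
i=1: L=echo=BASE, R=delta -> take RIGHT -> delta
i=2: L=charlie, R=alpha=BASE -> take LEFT -> charlie
i=3: L=foxtrot R=foxtrot -> agree -> foxtrot
i=4: L=foxtrot R=foxtrot -> agree -> foxtrot
i=5: L=charlie, R=bravo=BASE -> take LEFT -> charlie
i=6: BASE=alpha L=bravo R=foxtrot all differ -> CONFLICT
i=7: BASE=alpha L=foxtrot R=echo all differ -> CONFLICT
Conflict count: 2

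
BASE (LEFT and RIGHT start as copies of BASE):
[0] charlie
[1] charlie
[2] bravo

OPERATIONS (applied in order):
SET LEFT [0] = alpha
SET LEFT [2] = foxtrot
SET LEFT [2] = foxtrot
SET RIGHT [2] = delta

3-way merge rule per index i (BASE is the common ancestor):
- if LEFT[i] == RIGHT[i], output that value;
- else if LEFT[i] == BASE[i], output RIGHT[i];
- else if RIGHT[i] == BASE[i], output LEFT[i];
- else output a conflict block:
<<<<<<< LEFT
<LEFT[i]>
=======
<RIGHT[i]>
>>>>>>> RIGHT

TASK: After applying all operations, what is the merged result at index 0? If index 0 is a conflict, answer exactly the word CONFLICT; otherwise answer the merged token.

Answer: alpha

Derivation:
Final LEFT:  [alpha, charlie, foxtrot]
Final RIGHT: [charlie, charlie, delta]
i=0: L=alpha, R=charlie=BASE -> take LEFT -> alpha
i=1: L=charlie R=charlie -> agree -> charlie
i=2: BASE=bravo L=foxtrot R=delta all differ -> CONFLICT
Index 0 -> alpha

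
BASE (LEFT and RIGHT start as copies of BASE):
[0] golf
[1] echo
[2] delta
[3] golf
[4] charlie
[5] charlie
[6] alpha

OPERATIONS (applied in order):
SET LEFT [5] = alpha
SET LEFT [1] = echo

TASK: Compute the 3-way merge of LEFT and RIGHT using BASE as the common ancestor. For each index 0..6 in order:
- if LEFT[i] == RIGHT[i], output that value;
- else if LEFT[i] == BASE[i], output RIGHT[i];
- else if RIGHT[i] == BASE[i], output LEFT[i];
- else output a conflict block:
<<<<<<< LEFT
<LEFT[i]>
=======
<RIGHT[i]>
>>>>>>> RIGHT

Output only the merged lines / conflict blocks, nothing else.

Final LEFT:  [golf, echo, delta, golf, charlie, alpha, alpha]
Final RIGHT: [golf, echo, delta, golf, charlie, charlie, alpha]
i=0: L=golf R=golf -> agree -> golf
i=1: L=echo R=echo -> agree -> echo
i=2: L=delta R=delta -> agree -> delta
i=3: L=golf R=golf -> agree -> golf
i=4: L=charlie R=charlie -> agree -> charlie
i=5: L=alpha, R=charlie=BASE -> take LEFT -> alpha
i=6: L=alpha R=alpha -> agree -> alpha

Answer: golf
echo
delta
golf
charlie
alpha
alpha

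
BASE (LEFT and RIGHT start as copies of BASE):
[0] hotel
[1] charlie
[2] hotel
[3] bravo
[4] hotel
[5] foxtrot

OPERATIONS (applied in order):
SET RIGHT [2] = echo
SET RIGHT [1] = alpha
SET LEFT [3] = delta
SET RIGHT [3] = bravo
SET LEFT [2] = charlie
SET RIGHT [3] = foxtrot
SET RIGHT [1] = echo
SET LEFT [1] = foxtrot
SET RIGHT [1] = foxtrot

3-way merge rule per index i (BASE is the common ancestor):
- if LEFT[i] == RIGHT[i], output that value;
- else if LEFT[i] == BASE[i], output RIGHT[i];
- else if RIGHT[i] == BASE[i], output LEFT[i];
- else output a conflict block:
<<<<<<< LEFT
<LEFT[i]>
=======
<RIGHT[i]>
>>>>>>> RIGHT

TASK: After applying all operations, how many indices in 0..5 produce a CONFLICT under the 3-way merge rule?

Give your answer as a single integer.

Final LEFT:  [hotel, foxtrot, charlie, delta, hotel, foxtrot]
Final RIGHT: [hotel, foxtrot, echo, foxtrot, hotel, foxtrot]
i=0: L=hotel R=hotel -> agree -> hotel
i=1: L=foxtrot R=foxtrot -> agree -> foxtrot
i=2: BASE=hotel L=charlie R=echo all differ -> CONFLICT
i=3: BASE=bravo L=delta R=foxtrot all differ -> CONFLICT
i=4: L=hotel R=hotel -> agree -> hotel
i=5: L=foxtrot R=foxtrot -> agree -> foxtrot
Conflict count: 2

Answer: 2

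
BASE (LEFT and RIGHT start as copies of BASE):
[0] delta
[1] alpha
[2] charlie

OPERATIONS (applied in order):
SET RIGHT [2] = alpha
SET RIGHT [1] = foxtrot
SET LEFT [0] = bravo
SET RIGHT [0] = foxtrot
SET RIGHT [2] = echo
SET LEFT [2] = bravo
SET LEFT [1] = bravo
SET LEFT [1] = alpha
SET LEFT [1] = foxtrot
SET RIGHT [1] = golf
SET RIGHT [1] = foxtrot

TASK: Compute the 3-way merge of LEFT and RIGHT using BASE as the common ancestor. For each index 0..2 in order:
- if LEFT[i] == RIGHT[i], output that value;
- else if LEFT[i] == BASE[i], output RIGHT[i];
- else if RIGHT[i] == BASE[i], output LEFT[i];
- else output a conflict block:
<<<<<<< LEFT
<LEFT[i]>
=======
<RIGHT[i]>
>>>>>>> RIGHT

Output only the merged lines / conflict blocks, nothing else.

Answer: <<<<<<< LEFT
bravo
=======
foxtrot
>>>>>>> RIGHT
foxtrot
<<<<<<< LEFT
bravo
=======
echo
>>>>>>> RIGHT

Derivation:
Final LEFT:  [bravo, foxtrot, bravo]
Final RIGHT: [foxtrot, foxtrot, echo]
i=0: BASE=delta L=bravo R=foxtrot all differ -> CONFLICT
i=1: L=foxtrot R=foxtrot -> agree -> foxtrot
i=2: BASE=charlie L=bravo R=echo all differ -> CONFLICT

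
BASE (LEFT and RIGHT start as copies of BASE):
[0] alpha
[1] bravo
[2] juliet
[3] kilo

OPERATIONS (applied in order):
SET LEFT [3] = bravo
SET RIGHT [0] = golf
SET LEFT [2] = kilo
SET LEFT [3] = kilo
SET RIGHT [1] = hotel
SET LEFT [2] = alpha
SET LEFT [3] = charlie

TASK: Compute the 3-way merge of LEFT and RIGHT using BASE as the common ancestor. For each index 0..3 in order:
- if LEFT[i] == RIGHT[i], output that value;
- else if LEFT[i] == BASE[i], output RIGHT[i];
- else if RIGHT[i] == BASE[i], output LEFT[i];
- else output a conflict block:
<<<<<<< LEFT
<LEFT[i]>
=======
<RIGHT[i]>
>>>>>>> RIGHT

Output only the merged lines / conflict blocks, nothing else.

Final LEFT:  [alpha, bravo, alpha, charlie]
Final RIGHT: [golf, hotel, juliet, kilo]
i=0: L=alpha=BASE, R=golf -> take RIGHT -> golf
i=1: L=bravo=BASE, R=hotel -> take RIGHT -> hotel
i=2: L=alpha, R=juliet=BASE -> take LEFT -> alpha
i=3: L=charlie, R=kilo=BASE -> take LEFT -> charlie

Answer: golf
hotel
alpha
charlie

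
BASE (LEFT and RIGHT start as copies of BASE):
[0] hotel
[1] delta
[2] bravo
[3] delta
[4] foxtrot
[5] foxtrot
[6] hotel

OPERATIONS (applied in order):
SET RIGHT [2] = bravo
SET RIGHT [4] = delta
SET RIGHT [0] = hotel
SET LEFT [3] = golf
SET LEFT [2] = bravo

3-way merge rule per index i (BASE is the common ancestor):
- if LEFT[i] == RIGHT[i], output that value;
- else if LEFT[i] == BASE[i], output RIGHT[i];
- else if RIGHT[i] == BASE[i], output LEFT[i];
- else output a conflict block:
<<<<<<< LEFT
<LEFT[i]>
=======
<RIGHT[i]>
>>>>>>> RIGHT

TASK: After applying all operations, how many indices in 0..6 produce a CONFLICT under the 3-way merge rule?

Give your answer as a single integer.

Answer: 0

Derivation:
Final LEFT:  [hotel, delta, bravo, golf, foxtrot, foxtrot, hotel]
Final RIGHT: [hotel, delta, bravo, delta, delta, foxtrot, hotel]
i=0: L=hotel R=hotel -> agree -> hotel
i=1: L=delta R=delta -> agree -> delta
i=2: L=bravo R=bravo -> agree -> bravo
i=3: L=golf, R=delta=BASE -> take LEFT -> golf
i=4: L=foxtrot=BASE, R=delta -> take RIGHT -> delta
i=5: L=foxtrot R=foxtrot -> agree -> foxtrot
i=6: L=hotel R=hotel -> agree -> hotel
Conflict count: 0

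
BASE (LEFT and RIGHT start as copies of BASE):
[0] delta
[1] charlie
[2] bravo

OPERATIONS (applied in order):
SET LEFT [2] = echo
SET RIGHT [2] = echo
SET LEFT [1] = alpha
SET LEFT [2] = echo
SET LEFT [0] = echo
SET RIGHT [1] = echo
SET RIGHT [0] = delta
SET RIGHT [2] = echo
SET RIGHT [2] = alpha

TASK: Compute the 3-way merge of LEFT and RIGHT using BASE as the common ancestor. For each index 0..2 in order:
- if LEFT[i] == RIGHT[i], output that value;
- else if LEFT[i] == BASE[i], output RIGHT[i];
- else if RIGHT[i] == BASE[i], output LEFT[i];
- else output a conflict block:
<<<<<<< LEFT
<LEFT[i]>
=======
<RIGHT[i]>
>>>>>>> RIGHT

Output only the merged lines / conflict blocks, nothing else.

Answer: echo
<<<<<<< LEFT
alpha
=======
echo
>>>>>>> RIGHT
<<<<<<< LEFT
echo
=======
alpha
>>>>>>> RIGHT

Derivation:
Final LEFT:  [echo, alpha, echo]
Final RIGHT: [delta, echo, alpha]
i=0: L=echo, R=delta=BASE -> take LEFT -> echo
i=1: BASE=charlie L=alpha R=echo all differ -> CONFLICT
i=2: BASE=bravo L=echo R=alpha all differ -> CONFLICT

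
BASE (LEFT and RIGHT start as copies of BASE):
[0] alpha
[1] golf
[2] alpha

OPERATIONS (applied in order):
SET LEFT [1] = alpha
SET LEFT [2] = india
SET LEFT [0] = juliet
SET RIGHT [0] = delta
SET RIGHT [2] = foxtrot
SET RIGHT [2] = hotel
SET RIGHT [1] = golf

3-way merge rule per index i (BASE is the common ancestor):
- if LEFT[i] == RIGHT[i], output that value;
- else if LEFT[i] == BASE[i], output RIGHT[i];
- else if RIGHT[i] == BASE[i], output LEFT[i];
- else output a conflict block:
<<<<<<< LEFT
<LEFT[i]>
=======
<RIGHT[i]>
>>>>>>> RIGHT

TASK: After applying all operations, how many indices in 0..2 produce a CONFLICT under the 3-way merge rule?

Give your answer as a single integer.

Answer: 2

Derivation:
Final LEFT:  [juliet, alpha, india]
Final RIGHT: [delta, golf, hotel]
i=0: BASE=alpha L=juliet R=delta all differ -> CONFLICT
i=1: L=alpha, R=golf=BASE -> take LEFT -> alpha
i=2: BASE=alpha L=india R=hotel all differ -> CONFLICT
Conflict count: 2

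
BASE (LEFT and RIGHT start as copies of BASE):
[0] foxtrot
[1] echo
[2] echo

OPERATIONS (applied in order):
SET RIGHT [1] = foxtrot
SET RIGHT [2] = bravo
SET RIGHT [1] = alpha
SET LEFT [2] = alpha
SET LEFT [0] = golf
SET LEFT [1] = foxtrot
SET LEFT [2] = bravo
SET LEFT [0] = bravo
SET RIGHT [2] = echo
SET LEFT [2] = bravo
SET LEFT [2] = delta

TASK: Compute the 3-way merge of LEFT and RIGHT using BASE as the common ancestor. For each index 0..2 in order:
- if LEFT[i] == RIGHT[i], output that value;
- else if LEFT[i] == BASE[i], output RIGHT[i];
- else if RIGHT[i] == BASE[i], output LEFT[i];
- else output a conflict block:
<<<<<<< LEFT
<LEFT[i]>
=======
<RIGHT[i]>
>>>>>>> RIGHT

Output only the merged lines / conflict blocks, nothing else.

Final LEFT:  [bravo, foxtrot, delta]
Final RIGHT: [foxtrot, alpha, echo]
i=0: L=bravo, R=foxtrot=BASE -> take LEFT -> bravo
i=1: BASE=echo L=foxtrot R=alpha all differ -> CONFLICT
i=2: L=delta, R=echo=BASE -> take LEFT -> delta

Answer: bravo
<<<<<<< LEFT
foxtrot
=======
alpha
>>>>>>> RIGHT
delta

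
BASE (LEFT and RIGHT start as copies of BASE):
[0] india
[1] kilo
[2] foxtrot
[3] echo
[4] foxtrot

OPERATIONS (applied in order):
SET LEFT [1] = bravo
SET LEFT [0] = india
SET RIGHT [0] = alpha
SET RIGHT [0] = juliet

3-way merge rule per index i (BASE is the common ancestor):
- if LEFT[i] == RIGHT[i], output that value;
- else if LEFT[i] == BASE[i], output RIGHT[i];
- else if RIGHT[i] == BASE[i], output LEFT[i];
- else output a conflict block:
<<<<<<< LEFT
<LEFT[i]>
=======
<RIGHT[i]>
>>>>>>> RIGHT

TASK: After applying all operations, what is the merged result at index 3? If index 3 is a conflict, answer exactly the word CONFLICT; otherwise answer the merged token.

Answer: echo

Derivation:
Final LEFT:  [india, bravo, foxtrot, echo, foxtrot]
Final RIGHT: [juliet, kilo, foxtrot, echo, foxtrot]
i=0: L=india=BASE, R=juliet -> take RIGHT -> juliet
i=1: L=bravo, R=kilo=BASE -> take LEFT -> bravo
i=2: L=foxtrot R=foxtrot -> agree -> foxtrot
i=3: L=echo R=echo -> agree -> echo
i=4: L=foxtrot R=foxtrot -> agree -> foxtrot
Index 3 -> echo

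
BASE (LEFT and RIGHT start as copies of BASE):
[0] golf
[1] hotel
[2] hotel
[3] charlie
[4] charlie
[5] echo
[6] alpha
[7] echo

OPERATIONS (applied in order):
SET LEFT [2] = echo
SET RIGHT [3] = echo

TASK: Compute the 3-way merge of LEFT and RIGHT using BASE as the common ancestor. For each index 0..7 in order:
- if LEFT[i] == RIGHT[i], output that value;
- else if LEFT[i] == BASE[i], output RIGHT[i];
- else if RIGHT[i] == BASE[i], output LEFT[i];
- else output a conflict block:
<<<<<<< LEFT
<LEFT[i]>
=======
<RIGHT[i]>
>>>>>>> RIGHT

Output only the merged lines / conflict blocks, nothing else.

Final LEFT:  [golf, hotel, echo, charlie, charlie, echo, alpha, echo]
Final RIGHT: [golf, hotel, hotel, echo, charlie, echo, alpha, echo]
i=0: L=golf R=golf -> agree -> golf
i=1: L=hotel R=hotel -> agree -> hotel
i=2: L=echo, R=hotel=BASE -> take LEFT -> echo
i=3: L=charlie=BASE, R=echo -> take RIGHT -> echo
i=4: L=charlie R=charlie -> agree -> charlie
i=5: L=echo R=echo -> agree -> echo
i=6: L=alpha R=alpha -> agree -> alpha
i=7: L=echo R=echo -> agree -> echo

Answer: golf
hotel
echo
echo
charlie
echo
alpha
echo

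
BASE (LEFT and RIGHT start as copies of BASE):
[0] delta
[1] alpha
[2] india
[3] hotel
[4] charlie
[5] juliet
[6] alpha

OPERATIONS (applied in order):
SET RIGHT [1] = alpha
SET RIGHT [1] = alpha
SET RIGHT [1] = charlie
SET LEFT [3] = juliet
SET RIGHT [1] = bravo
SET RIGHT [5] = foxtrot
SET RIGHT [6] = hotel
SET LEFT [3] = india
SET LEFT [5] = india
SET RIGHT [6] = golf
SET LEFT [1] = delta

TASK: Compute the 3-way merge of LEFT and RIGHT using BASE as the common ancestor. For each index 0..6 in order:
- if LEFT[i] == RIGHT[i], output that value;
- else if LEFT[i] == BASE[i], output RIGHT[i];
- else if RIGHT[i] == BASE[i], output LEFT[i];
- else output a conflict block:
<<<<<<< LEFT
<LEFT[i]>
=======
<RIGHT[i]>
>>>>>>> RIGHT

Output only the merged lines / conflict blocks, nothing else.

Answer: delta
<<<<<<< LEFT
delta
=======
bravo
>>>>>>> RIGHT
india
india
charlie
<<<<<<< LEFT
india
=======
foxtrot
>>>>>>> RIGHT
golf

Derivation:
Final LEFT:  [delta, delta, india, india, charlie, india, alpha]
Final RIGHT: [delta, bravo, india, hotel, charlie, foxtrot, golf]
i=0: L=delta R=delta -> agree -> delta
i=1: BASE=alpha L=delta R=bravo all differ -> CONFLICT
i=2: L=india R=india -> agree -> india
i=3: L=india, R=hotel=BASE -> take LEFT -> india
i=4: L=charlie R=charlie -> agree -> charlie
i=5: BASE=juliet L=india R=foxtrot all differ -> CONFLICT
i=6: L=alpha=BASE, R=golf -> take RIGHT -> golf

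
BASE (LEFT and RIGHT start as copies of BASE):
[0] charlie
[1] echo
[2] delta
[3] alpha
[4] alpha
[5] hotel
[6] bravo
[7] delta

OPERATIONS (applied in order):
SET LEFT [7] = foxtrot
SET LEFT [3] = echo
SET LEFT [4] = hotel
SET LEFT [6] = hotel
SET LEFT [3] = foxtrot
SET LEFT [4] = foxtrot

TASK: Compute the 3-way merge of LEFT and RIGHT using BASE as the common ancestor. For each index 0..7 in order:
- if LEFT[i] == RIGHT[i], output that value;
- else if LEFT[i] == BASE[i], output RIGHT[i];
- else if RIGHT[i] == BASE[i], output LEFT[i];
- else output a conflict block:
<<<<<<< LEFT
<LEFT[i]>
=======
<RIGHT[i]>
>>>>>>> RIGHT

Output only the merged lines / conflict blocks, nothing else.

Final LEFT:  [charlie, echo, delta, foxtrot, foxtrot, hotel, hotel, foxtrot]
Final RIGHT: [charlie, echo, delta, alpha, alpha, hotel, bravo, delta]
i=0: L=charlie R=charlie -> agree -> charlie
i=1: L=echo R=echo -> agree -> echo
i=2: L=delta R=delta -> agree -> delta
i=3: L=foxtrot, R=alpha=BASE -> take LEFT -> foxtrot
i=4: L=foxtrot, R=alpha=BASE -> take LEFT -> foxtrot
i=5: L=hotel R=hotel -> agree -> hotel
i=6: L=hotel, R=bravo=BASE -> take LEFT -> hotel
i=7: L=foxtrot, R=delta=BASE -> take LEFT -> foxtrot

Answer: charlie
echo
delta
foxtrot
foxtrot
hotel
hotel
foxtrot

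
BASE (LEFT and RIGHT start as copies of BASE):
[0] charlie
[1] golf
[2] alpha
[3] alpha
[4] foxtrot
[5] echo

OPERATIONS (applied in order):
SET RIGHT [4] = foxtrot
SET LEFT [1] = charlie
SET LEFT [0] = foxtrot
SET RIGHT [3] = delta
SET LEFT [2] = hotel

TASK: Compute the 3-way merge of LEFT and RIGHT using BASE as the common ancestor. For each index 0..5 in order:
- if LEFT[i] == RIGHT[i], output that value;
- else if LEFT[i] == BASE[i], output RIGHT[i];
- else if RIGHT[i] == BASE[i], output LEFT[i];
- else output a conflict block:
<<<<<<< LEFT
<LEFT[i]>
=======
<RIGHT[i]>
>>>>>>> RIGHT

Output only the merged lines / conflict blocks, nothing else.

Answer: foxtrot
charlie
hotel
delta
foxtrot
echo

Derivation:
Final LEFT:  [foxtrot, charlie, hotel, alpha, foxtrot, echo]
Final RIGHT: [charlie, golf, alpha, delta, foxtrot, echo]
i=0: L=foxtrot, R=charlie=BASE -> take LEFT -> foxtrot
i=1: L=charlie, R=golf=BASE -> take LEFT -> charlie
i=2: L=hotel, R=alpha=BASE -> take LEFT -> hotel
i=3: L=alpha=BASE, R=delta -> take RIGHT -> delta
i=4: L=foxtrot R=foxtrot -> agree -> foxtrot
i=5: L=echo R=echo -> agree -> echo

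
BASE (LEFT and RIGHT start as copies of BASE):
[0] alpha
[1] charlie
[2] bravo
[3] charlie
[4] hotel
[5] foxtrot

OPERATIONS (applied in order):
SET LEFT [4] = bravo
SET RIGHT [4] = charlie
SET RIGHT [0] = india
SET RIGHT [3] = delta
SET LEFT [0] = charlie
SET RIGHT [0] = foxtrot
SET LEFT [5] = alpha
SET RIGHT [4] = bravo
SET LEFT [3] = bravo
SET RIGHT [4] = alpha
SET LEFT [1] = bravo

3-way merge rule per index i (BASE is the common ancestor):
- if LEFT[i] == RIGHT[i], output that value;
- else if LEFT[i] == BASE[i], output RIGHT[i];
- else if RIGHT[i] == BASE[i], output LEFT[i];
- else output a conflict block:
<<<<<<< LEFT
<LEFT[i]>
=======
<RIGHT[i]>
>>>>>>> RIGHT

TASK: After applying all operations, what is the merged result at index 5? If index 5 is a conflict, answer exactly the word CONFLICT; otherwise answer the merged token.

Answer: alpha

Derivation:
Final LEFT:  [charlie, bravo, bravo, bravo, bravo, alpha]
Final RIGHT: [foxtrot, charlie, bravo, delta, alpha, foxtrot]
i=0: BASE=alpha L=charlie R=foxtrot all differ -> CONFLICT
i=1: L=bravo, R=charlie=BASE -> take LEFT -> bravo
i=2: L=bravo R=bravo -> agree -> bravo
i=3: BASE=charlie L=bravo R=delta all differ -> CONFLICT
i=4: BASE=hotel L=bravo R=alpha all differ -> CONFLICT
i=5: L=alpha, R=foxtrot=BASE -> take LEFT -> alpha
Index 5 -> alpha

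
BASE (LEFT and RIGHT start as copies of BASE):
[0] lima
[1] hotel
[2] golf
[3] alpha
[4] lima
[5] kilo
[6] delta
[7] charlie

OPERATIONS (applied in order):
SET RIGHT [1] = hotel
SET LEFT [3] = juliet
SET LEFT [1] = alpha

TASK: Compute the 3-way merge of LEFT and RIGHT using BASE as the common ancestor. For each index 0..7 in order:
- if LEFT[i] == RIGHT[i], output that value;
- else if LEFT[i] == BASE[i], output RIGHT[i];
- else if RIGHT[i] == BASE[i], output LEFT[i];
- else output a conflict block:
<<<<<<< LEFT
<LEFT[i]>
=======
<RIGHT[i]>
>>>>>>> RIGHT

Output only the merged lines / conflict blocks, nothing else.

Answer: lima
alpha
golf
juliet
lima
kilo
delta
charlie

Derivation:
Final LEFT:  [lima, alpha, golf, juliet, lima, kilo, delta, charlie]
Final RIGHT: [lima, hotel, golf, alpha, lima, kilo, delta, charlie]
i=0: L=lima R=lima -> agree -> lima
i=1: L=alpha, R=hotel=BASE -> take LEFT -> alpha
i=2: L=golf R=golf -> agree -> golf
i=3: L=juliet, R=alpha=BASE -> take LEFT -> juliet
i=4: L=lima R=lima -> agree -> lima
i=5: L=kilo R=kilo -> agree -> kilo
i=6: L=delta R=delta -> agree -> delta
i=7: L=charlie R=charlie -> agree -> charlie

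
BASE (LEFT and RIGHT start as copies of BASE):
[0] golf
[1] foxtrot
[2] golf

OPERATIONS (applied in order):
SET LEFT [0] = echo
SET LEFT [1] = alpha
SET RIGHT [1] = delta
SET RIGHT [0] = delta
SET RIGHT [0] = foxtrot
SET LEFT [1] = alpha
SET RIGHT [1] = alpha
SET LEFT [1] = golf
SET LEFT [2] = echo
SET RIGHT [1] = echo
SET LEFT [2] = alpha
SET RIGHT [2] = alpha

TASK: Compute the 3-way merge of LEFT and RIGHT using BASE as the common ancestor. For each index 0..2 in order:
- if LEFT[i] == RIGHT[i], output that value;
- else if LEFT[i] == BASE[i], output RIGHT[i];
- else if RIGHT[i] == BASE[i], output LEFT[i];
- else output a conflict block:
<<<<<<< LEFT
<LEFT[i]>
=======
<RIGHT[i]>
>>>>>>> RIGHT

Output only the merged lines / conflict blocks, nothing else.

Answer: <<<<<<< LEFT
echo
=======
foxtrot
>>>>>>> RIGHT
<<<<<<< LEFT
golf
=======
echo
>>>>>>> RIGHT
alpha

Derivation:
Final LEFT:  [echo, golf, alpha]
Final RIGHT: [foxtrot, echo, alpha]
i=0: BASE=golf L=echo R=foxtrot all differ -> CONFLICT
i=1: BASE=foxtrot L=golf R=echo all differ -> CONFLICT
i=2: L=alpha R=alpha -> agree -> alpha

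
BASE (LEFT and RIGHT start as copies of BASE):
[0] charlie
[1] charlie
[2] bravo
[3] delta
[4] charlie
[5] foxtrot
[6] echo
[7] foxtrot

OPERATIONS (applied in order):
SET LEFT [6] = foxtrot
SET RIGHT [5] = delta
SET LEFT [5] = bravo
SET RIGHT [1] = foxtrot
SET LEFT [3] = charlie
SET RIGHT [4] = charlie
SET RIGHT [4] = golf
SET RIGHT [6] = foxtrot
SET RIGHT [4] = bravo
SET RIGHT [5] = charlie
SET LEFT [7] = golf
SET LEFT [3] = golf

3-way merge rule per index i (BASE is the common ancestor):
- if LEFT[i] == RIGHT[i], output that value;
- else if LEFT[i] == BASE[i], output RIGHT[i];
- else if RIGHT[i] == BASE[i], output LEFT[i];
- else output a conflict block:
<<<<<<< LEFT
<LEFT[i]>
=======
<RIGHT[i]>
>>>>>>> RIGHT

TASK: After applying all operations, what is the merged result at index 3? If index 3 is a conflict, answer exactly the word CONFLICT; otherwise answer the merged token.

Answer: golf

Derivation:
Final LEFT:  [charlie, charlie, bravo, golf, charlie, bravo, foxtrot, golf]
Final RIGHT: [charlie, foxtrot, bravo, delta, bravo, charlie, foxtrot, foxtrot]
i=0: L=charlie R=charlie -> agree -> charlie
i=1: L=charlie=BASE, R=foxtrot -> take RIGHT -> foxtrot
i=2: L=bravo R=bravo -> agree -> bravo
i=3: L=golf, R=delta=BASE -> take LEFT -> golf
i=4: L=charlie=BASE, R=bravo -> take RIGHT -> bravo
i=5: BASE=foxtrot L=bravo R=charlie all differ -> CONFLICT
i=6: L=foxtrot R=foxtrot -> agree -> foxtrot
i=7: L=golf, R=foxtrot=BASE -> take LEFT -> golf
Index 3 -> golf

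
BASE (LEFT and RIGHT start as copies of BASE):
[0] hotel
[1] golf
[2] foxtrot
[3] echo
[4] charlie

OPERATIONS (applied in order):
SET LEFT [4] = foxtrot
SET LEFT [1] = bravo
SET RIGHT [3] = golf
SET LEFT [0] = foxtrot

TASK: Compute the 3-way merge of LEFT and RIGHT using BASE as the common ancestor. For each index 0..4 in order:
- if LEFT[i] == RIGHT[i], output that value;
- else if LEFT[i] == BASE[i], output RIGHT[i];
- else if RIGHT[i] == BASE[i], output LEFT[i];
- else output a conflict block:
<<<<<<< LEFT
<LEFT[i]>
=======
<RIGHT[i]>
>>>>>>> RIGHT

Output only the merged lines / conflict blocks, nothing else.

Final LEFT:  [foxtrot, bravo, foxtrot, echo, foxtrot]
Final RIGHT: [hotel, golf, foxtrot, golf, charlie]
i=0: L=foxtrot, R=hotel=BASE -> take LEFT -> foxtrot
i=1: L=bravo, R=golf=BASE -> take LEFT -> bravo
i=2: L=foxtrot R=foxtrot -> agree -> foxtrot
i=3: L=echo=BASE, R=golf -> take RIGHT -> golf
i=4: L=foxtrot, R=charlie=BASE -> take LEFT -> foxtrot

Answer: foxtrot
bravo
foxtrot
golf
foxtrot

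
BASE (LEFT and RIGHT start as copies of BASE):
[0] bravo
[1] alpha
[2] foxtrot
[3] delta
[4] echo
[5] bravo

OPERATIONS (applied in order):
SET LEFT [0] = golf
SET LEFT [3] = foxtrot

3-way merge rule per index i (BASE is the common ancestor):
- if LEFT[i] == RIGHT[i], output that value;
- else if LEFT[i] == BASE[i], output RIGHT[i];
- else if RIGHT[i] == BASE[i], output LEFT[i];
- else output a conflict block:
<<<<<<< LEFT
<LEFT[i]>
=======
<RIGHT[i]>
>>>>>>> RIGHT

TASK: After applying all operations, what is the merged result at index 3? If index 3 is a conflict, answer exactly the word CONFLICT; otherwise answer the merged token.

Final LEFT:  [golf, alpha, foxtrot, foxtrot, echo, bravo]
Final RIGHT: [bravo, alpha, foxtrot, delta, echo, bravo]
i=0: L=golf, R=bravo=BASE -> take LEFT -> golf
i=1: L=alpha R=alpha -> agree -> alpha
i=2: L=foxtrot R=foxtrot -> agree -> foxtrot
i=3: L=foxtrot, R=delta=BASE -> take LEFT -> foxtrot
i=4: L=echo R=echo -> agree -> echo
i=5: L=bravo R=bravo -> agree -> bravo
Index 3 -> foxtrot

Answer: foxtrot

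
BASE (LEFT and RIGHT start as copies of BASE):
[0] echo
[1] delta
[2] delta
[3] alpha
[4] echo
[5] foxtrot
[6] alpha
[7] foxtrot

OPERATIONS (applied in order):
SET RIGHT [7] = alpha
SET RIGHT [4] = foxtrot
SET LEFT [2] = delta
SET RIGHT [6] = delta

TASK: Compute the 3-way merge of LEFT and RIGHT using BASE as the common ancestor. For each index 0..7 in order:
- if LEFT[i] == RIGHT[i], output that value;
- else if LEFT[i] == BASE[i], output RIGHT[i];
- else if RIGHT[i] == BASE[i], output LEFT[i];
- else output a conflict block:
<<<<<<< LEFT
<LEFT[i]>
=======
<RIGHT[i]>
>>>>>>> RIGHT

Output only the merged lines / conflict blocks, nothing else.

Final LEFT:  [echo, delta, delta, alpha, echo, foxtrot, alpha, foxtrot]
Final RIGHT: [echo, delta, delta, alpha, foxtrot, foxtrot, delta, alpha]
i=0: L=echo R=echo -> agree -> echo
i=1: L=delta R=delta -> agree -> delta
i=2: L=delta R=delta -> agree -> delta
i=3: L=alpha R=alpha -> agree -> alpha
i=4: L=echo=BASE, R=foxtrot -> take RIGHT -> foxtrot
i=5: L=foxtrot R=foxtrot -> agree -> foxtrot
i=6: L=alpha=BASE, R=delta -> take RIGHT -> delta
i=7: L=foxtrot=BASE, R=alpha -> take RIGHT -> alpha

Answer: echo
delta
delta
alpha
foxtrot
foxtrot
delta
alpha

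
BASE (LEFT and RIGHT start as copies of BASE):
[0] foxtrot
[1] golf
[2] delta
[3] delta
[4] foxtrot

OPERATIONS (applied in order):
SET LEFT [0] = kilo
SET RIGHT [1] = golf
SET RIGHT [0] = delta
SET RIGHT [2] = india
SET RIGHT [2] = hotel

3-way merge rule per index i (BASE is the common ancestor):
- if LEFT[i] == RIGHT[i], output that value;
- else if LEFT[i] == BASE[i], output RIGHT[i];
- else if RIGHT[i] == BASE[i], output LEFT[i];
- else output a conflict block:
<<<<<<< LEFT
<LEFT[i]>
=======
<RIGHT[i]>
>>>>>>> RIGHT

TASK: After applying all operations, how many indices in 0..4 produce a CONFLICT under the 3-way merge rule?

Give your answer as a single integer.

Final LEFT:  [kilo, golf, delta, delta, foxtrot]
Final RIGHT: [delta, golf, hotel, delta, foxtrot]
i=0: BASE=foxtrot L=kilo R=delta all differ -> CONFLICT
i=1: L=golf R=golf -> agree -> golf
i=2: L=delta=BASE, R=hotel -> take RIGHT -> hotel
i=3: L=delta R=delta -> agree -> delta
i=4: L=foxtrot R=foxtrot -> agree -> foxtrot
Conflict count: 1

Answer: 1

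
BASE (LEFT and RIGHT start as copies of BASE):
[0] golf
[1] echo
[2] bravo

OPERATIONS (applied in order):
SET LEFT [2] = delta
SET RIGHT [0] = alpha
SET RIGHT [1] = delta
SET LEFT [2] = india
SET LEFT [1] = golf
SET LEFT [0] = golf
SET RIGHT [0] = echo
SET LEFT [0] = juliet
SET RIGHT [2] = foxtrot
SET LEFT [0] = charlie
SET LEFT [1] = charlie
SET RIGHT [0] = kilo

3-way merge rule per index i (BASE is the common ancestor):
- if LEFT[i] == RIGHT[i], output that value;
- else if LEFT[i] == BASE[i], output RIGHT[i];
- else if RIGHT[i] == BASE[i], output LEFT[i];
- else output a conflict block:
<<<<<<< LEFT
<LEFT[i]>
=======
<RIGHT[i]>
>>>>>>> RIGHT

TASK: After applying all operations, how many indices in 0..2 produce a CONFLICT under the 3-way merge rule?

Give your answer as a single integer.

Final LEFT:  [charlie, charlie, india]
Final RIGHT: [kilo, delta, foxtrot]
i=0: BASE=golf L=charlie R=kilo all differ -> CONFLICT
i=1: BASE=echo L=charlie R=delta all differ -> CONFLICT
i=2: BASE=bravo L=india R=foxtrot all differ -> CONFLICT
Conflict count: 3

Answer: 3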